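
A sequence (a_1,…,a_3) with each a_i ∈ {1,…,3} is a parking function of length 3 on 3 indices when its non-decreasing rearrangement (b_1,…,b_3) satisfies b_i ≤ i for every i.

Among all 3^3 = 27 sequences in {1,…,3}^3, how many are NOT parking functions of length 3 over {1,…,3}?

|PF| = (3−3+1)·(3+1)^(3−1) = 1·16 = 16 (Pollak)
Example (1,3,3) → sorted (1,3,3): b_2=3>2, not a PF.
3^3 − 16 = 27 − 16 = 11

11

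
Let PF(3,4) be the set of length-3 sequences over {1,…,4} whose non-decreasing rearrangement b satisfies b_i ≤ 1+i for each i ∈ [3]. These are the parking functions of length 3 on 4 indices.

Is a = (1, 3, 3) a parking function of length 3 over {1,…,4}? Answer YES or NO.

Order a: b = (1, 3, 3).
  b_1=1 ≤ 2
  b_2=3 ≤ 3
  b_3=3 ≤ 4
All bounds hold ⇒ YES

YES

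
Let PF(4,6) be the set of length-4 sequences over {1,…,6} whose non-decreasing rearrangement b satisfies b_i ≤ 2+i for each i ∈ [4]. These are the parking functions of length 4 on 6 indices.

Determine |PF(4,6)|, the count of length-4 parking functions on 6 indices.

1029

|PF(4,6)| = (6+1−4)·(6+1)^{4−1} = 3×343 = 1029 (Konheim–Weiss)
E.g. (6,1,3,4) → sorted (1,3,4,6): b_i ≤ 2+i ∀i, a PF.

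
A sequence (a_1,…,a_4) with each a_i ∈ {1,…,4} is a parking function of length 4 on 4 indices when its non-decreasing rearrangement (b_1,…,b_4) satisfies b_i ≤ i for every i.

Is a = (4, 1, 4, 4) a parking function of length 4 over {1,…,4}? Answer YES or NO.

Sorted: b = (1, 4, 4, 4).
  b_1=1 ≤ 1
  b_2=4 > 2
  fails at i=2 ⇒ NO

NO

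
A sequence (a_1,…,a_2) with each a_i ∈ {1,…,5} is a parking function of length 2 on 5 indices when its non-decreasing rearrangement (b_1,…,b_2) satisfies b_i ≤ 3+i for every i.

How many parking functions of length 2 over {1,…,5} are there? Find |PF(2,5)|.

24

|PF(2,5)| = (5−2+1)·(5+1)^(2−1) = 4 · 6 = 24 (Konheim–Weiss)
One tuple (3,4) → sorted (3,4): b_i ≤ 3+i ∀i, a PF.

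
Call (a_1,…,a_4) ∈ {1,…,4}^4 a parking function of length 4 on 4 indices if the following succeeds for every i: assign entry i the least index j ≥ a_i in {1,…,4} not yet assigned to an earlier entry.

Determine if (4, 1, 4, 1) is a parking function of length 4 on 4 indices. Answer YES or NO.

Order a: b = (1, 1, 4, 4).
  b_1=1 ≤ 1
  b_2=1 ≤ 2
  b_3=4 > 3
  fails at i=3 ⇒ NO

NO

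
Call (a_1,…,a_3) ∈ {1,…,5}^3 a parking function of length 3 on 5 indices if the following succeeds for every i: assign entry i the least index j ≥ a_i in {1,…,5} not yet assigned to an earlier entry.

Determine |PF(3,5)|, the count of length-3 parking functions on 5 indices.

#PF = (5+1−3)·(5+1)^{3−1} = 3·36 = 108 (Konheim–Weiss)
One tuple (3,1,2) → sorted (1,2,3): b_i ≤ 2+i ∀i, a PF.

108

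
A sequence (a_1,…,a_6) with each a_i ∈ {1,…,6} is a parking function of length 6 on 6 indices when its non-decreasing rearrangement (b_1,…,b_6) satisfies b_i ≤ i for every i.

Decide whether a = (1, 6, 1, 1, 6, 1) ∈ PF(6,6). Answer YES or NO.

NO

Sorted: b = (1, 1, 1, 1, 6, 6).
  b_1=1 ≤ 1
  b_2=1 ≤ 2
  b_3=1 ≤ 3
  b_4=1 ≤ 4
  b_5=6 > 5
  fails at i=5 ⇒ NO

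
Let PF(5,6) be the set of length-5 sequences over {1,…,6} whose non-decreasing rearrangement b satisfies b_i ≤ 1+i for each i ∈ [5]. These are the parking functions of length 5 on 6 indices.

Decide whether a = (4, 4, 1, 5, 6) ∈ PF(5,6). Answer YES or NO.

NO

Rearranged: b = (1, 4, 4, 5, 6).
  b_1=1 ≤ 2
  b_2=4 > 3
  fails at i=2 ⇒ NO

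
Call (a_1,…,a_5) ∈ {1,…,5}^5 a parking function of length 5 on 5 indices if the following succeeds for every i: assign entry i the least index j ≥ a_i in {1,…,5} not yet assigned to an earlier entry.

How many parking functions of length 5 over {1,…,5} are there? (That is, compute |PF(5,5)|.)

1296

|PF(5,5)| = (6−5)·6^(5−1) = 1×1296 = 1296 (Pollak)
Example (4,2,5,1,1) → sorted (1,1,2,4,5): b_i ≤ i ∀i, a PF.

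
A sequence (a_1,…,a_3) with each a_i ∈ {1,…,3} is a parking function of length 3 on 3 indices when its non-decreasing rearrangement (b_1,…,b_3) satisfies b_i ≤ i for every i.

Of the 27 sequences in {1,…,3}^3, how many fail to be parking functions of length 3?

|PF| = (4−3)·4^(3−1) = 1·16 = 16 (Konheim–Weiss)
One tuple (3,3,2) → sorted (2,3,3): b_1=2>1, not a PF.
3^3 − 16 = 27 − 16 = 11

11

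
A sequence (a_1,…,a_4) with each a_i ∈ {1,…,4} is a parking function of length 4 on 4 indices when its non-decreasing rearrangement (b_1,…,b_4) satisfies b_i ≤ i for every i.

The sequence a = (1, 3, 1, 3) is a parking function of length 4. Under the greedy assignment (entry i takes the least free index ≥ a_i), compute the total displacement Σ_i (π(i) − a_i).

2

Σπ = 4·5/2 = 10 (π permutes [4]); Σa = 1+3+1+3 = 8; disp = 10−8 = 2.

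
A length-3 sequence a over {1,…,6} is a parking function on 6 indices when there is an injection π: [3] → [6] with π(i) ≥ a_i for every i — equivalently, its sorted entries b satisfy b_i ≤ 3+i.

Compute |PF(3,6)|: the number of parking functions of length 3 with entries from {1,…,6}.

Count = (7−3)·7^(3−1) = 4×49 = 196 [KW]
E.g. (5,5,4) → sorted (4,5,5): b_i ≤ 3+i ∀i, a PF.

196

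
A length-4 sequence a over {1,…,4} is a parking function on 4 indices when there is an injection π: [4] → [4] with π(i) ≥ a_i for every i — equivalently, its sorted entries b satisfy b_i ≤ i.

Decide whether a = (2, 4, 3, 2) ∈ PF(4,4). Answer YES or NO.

Sorted: b = (2, 2, 3, 4).
  b_1=2 > 1
  fails at i=1 ⇒ NO

NO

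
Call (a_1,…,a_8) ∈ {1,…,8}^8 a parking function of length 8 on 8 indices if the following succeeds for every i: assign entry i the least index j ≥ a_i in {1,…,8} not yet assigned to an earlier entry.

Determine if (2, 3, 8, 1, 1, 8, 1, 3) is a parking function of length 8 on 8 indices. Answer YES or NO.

NO

Order a: b = (1, 1, 1, 2, 3, 3, 8, 8).
  b_1=1 ≤ 1
  b_2=1 ≤ 2
  b_3=1 ≤ 3
  b_4=2 ≤ 4
  b_5=3 ≤ 5
  b_6=3 ≤ 6
  b_7=8 > 7
  fails at i=7 ⇒ NO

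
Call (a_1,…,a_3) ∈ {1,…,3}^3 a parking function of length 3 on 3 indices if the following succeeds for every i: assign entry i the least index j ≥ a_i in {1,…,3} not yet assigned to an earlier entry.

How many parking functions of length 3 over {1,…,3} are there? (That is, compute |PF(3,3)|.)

16

|PF| = 1·4^2 = 1×16 = 16
E.g. (1,1,3) → sorted (1,1,3): b_i ≤ i ∀i, a PF.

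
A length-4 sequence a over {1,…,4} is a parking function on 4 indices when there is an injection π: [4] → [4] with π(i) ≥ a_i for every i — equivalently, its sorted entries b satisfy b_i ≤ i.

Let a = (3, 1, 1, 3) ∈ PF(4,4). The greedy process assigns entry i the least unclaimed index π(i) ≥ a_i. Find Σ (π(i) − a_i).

2

Σπ = 4·5/2 = 10 (π permutes [4]); Σa = 3+1+1+3 = 8; disp = 10−8 = 2.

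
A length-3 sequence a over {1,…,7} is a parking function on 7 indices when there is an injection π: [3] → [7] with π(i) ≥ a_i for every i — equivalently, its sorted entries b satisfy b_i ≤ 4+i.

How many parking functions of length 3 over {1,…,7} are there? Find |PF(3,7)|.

320

Count = (8−3)·8^(3−1) = 5·64 = 320 (Konheim–Weiss)
One tuple (4,1,2) → sorted (1,2,4): b_i ≤ 4+i ∀i, a PF.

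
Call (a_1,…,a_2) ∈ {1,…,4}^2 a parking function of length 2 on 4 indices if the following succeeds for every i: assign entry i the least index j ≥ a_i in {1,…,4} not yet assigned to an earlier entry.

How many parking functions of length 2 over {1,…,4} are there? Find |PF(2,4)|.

|PF| = (4+1−2)·(4+1)^{2−1} = 3·5 = 15 [KW]
One tuple (3,4) → sorted (3,4): b_i ≤ 2+i ∀i, a PF.

15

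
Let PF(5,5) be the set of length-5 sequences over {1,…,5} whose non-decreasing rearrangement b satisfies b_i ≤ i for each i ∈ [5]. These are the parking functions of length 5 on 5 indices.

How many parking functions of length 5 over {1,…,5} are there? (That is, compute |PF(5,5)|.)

Count = 1·6^4 = 1×1296 = 1296 (Konheim–Weiss)
Check (4,1,3,4,2) → sorted (1,2,3,4,4): b_i ≤ i ∀i, a PF.

1296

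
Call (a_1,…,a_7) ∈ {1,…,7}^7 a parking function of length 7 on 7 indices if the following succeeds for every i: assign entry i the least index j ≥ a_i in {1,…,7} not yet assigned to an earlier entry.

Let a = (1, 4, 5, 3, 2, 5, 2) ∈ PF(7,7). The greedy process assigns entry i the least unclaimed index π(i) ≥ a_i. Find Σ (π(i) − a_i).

Σπ = 7·8/2 = 28 (π permutes [7]); Σa = 1+4+5+3+2+5+2 = 22; disp = 28−22 = 6.

6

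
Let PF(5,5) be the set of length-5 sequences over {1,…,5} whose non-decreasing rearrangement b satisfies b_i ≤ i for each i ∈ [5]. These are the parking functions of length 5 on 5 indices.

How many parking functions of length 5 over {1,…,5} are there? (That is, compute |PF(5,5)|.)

|PF(5,5)| = (5−5+1)·(5+1)^(5−1) = 1 · 1296 = 1296
Check (4,3,1,2,5) → sorted (1,2,3,4,5): b_i ≤ i ∀i, a PF.

1296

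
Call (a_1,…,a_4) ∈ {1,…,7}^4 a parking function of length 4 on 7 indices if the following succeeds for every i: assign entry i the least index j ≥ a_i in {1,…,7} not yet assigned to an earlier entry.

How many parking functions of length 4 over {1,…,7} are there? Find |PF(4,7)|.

|PF| = (8−4)·8^(4−1) = 4·512 = 2048 [KW]
One tuple (6,3,7,1) → sorted (1,3,6,7): b_i ≤ 3+i ∀i, a PF.

2048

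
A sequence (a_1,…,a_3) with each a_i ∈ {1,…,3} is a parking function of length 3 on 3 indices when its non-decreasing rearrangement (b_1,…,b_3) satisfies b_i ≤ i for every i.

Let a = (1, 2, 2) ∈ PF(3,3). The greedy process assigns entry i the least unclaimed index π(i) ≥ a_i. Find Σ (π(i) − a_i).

Σπ(i) = 1+…+3 = 6; Σa = 1+2+2 = 5; disp = 6−5 = 1.

1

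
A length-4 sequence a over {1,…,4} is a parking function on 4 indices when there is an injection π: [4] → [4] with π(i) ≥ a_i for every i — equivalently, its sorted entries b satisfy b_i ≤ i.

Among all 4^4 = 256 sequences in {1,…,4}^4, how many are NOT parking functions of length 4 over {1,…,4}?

#PF = (5−4)·5^(4−1) = 1·125 = 125 (Pollak)
Example (3,3,4,4) → sorted (3,3,4,4): b_1=3>1, not a PF.
4^4 − 125 = 256 − 125 = 131

131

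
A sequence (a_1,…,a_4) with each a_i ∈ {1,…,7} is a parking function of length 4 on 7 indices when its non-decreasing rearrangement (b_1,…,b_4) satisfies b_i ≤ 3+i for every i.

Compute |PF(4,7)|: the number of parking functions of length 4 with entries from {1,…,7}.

2048

|PF| = 4·8^3 = 4·512 = 2048 (Konheim–Weiss)
E.g. (6,3,1,1) → sorted (1,1,3,6): b_i ≤ 3+i ∀i, a PF.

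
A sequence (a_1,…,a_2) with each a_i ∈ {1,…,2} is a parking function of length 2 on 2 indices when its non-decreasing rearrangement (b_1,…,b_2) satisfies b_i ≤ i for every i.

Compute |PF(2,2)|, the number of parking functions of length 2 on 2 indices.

|PF| = (2−2+1)·(2+1)^(2−1) = 1 · 3 = 3 (Konheim–Weiss)
Check (1,1) → sorted (1,1): b_i ≤ i ∀i, a PF.

3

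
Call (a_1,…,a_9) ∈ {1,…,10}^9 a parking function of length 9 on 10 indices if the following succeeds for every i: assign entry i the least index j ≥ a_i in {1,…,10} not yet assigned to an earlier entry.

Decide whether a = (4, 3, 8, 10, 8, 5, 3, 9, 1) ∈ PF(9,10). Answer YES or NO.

Order a: b = (1, 3, 3, 4, 5, 8, 8, 9, 10).
  b_1=1 ≤ 2
  b_2=3 ≤ 3
  b_3=3 ≤ 4
  b_4=4 ≤ 5
  b_5=5 ≤ 6
  b_6=8 > 7
  fails at i=6 ⇒ NO

NO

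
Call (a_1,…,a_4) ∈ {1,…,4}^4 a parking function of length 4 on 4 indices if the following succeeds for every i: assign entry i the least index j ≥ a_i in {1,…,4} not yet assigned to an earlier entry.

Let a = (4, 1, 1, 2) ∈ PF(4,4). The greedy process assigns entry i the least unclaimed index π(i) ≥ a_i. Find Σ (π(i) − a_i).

Σπ = 10 ({1..4} each once); Σa = 4+1+1+2 = 8; disp = 10−8 = 2.

2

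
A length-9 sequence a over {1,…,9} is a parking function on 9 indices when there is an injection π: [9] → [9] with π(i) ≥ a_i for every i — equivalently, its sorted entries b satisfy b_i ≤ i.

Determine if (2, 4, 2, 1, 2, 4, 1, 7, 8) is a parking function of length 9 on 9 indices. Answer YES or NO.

YES

Rearranged: b = (1, 1, 2, 2, 2, 4, 4, 7, 8).
  b_1=1 ≤ 1
  b_2=1 ≤ 2
  b_3=2 ≤ 3
  b_4=2 ≤ 4
  b_5=2 ≤ 5
  b_6=4 ≤ 6
  b_7=4 ≤ 7
  b_8=7 ≤ 8
  b_9=8 ≤ 9
All bounds hold ⇒ YES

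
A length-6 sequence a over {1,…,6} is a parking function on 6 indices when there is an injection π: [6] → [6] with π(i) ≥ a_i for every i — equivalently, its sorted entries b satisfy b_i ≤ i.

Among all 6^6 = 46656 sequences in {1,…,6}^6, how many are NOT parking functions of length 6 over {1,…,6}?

#PF = (6+1−6)·(6+1)^{6−1} = 1×16807 = 16807 (Pollak)
Example (4,5,5,5,5,4) → sorted (4,4,5,5,5,5): b_1=4>1, not a PF.
6^6 − 16807 = 46656 − 16807 = 29849

29849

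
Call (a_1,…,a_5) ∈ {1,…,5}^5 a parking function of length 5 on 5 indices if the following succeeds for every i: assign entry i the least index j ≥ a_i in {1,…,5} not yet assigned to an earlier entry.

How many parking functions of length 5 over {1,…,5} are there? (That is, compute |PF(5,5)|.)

1296

Count = (5−5+1)·(5+1)^(5−1) = 1·1296 = 1296 (Pollak)
Example (4,2,4,1,2) → sorted (1,2,2,4,4): b_i ≤ i ∀i, a PF.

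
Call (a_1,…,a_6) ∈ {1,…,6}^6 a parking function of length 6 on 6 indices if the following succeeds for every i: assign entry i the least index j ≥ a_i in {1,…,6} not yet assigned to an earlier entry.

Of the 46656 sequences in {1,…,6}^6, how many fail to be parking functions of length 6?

29849

|PF(6,6)| = 1·7^5 = 1 · 16807 = 16807 [KW]
Check (4,4,3,3,2,6) → sorted (2,3,3,4,4,6): b_1=2>1, not a PF.
6^6 − 16807 = 46656 − 16807 = 29849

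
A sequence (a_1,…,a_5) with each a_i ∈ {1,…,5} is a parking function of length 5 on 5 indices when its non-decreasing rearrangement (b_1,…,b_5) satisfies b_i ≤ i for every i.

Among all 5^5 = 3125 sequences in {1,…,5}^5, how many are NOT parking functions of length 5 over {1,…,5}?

1829

Count = (5+1−5)·(5+1)^{5−1} = 1×1296 = 1296 (Pollak)
One tuple (5,4,2,3,5) → sorted (2,3,4,5,5): b_1=2>1, not a PF.
So 3125 − 1296 = 1829 fail.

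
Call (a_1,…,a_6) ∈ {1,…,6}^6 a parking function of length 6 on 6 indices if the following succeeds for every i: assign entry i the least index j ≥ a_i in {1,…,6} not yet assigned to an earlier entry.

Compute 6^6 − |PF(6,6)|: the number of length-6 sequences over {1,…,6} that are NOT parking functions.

|PF(6,6)| = (6−6+1)·(6+1)^(6−1) = 1 · 16807 = 16807 (Pollak)
Example (6,1,6,6,6,2) → sorted (1,2,6,6,6,6): b_3=6>3, not a PF.
Total 46656; non-PF = 46656−16807 = 29849

29849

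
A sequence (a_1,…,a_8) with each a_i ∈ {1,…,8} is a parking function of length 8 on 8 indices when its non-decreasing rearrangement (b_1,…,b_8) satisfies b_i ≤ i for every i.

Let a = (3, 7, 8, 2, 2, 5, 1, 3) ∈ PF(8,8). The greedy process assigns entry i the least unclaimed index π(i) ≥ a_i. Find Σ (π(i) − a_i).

5

Σπ(i) = 1+…+8 = 36; Σa = 3+7+8+2+2+5+1+3 = 31; disp = 36−31 = 5.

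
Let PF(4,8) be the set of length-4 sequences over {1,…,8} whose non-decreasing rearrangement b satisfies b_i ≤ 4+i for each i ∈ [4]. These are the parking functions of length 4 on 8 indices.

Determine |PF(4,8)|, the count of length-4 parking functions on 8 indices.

3645

#PF = (8+1−4)·(8+1)^{4−1} = 5 · 729 = 3645 [KW]
One tuple (4,8,6,2) → sorted (2,4,6,8): b_i ≤ 4+i ∀i, a PF.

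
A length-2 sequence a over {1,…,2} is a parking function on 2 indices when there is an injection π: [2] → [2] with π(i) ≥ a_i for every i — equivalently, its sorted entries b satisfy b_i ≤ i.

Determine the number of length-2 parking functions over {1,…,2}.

3

Count = (2+1−2)·(2+1)^{2−1} = 1 · 3 = 3 (Konheim–Weiss)
One tuple (2,1) → sorted (1,2): b_i ≤ i ∀i, a PF.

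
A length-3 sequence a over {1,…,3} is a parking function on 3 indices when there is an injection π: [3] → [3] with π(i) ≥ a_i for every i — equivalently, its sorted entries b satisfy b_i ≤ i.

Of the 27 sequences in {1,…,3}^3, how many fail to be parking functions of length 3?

Count = (3+1−3)·(3+1)^{3−1} = 1·16 = 16 (Pollak)
Check (3,3,1) → sorted (1,3,3): b_2=3>2, not a PF.
3^3 − 16 = 27 − 16 = 11

11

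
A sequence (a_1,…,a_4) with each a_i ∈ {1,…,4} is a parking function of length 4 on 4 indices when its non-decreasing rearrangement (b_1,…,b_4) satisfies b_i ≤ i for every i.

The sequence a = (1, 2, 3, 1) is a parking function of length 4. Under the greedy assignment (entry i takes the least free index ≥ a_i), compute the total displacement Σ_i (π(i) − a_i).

Σπ(i) = 1+…+4 = 10; Σa = 1+2+3+1 = 7; disp = 10−7 = 3.

3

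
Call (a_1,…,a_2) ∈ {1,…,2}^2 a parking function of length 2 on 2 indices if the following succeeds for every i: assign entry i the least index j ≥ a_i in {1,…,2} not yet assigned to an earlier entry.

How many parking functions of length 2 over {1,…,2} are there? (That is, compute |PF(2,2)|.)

3

#PF = (3−2)·3^(2−1) = 1 · 3 = 3 (Konheim–Weiss)
One tuple (2,1) → sorted (1,2): b_i ≤ i ∀i, a PF.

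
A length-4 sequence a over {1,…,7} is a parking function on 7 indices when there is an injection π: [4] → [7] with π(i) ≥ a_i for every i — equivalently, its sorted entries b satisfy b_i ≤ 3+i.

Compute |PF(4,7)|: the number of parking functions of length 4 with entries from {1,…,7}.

|PF(4,7)| = (8−4)·8^(4−1) = 4×512 = 2048
E.g. (1,1,4,2) → sorted (1,1,2,4): b_i ≤ 3+i ∀i, a PF.

2048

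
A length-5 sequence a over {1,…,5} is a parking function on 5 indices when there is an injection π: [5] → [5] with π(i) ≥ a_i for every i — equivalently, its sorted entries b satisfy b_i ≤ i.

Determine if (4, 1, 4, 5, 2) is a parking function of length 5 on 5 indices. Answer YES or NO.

NO

Sorted: b = (1, 2, 4, 4, 5).
  b_1=1 ≤ 1
  b_2=2 ≤ 2
  b_3=4 > 3
  fails at i=3 ⇒ NO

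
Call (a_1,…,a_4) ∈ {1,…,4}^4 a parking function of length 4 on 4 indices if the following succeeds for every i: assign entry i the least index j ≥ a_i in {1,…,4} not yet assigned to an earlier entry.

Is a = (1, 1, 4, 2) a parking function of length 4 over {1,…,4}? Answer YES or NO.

Sorted: b = (1, 1, 2, 4).
  b_1=1 ≤ 1
  b_2=1 ≤ 2
  b_3=2 ≤ 3
  b_4=4 ≤ 4
All bounds hold ⇒ YES

YES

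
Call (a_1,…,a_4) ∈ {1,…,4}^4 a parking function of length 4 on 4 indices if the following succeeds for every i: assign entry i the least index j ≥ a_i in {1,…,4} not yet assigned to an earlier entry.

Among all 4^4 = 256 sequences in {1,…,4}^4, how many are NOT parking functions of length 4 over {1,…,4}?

131

|PF| = (5−4)·5^(4−1) = 1 · 125 = 125 (Konheim–Weiss)
One tuple (2,3,3,3) → sorted (2,3,3,3): b_1=2>1, not a PF.
Total 256; non-PF = 256−125 = 131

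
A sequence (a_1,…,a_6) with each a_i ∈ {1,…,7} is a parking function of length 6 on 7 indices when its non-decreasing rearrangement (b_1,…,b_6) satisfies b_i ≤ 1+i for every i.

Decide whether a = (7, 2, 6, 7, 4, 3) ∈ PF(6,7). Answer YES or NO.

Order a: b = (2, 3, 4, 6, 7, 7).
  b_1=2 ≤ 2
  b_2=3 ≤ 3
  b_3=4 ≤ 4
  b_4=6 > 5
  fails at i=4 ⇒ NO

NO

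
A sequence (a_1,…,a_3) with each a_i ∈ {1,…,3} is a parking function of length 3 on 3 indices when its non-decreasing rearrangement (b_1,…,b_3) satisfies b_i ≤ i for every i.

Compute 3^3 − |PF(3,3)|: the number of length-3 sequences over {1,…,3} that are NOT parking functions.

11

#PF = (4−3)·4^(3−1) = 1×16 = 16 [KW]
E.g. (2,3,3) → sorted (2,3,3): b_1=2>1, not a PF.
So 27 − 16 = 11 fail.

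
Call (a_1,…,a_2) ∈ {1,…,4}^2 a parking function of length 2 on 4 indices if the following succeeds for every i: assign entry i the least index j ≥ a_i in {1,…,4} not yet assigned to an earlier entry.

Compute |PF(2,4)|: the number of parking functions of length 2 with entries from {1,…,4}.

|PF| = (5−2)·5^(2−1) = 3 · 5 = 15 [KW]
Example (3,4) → sorted (3,4): b_i ≤ 2+i ∀i, a PF.

15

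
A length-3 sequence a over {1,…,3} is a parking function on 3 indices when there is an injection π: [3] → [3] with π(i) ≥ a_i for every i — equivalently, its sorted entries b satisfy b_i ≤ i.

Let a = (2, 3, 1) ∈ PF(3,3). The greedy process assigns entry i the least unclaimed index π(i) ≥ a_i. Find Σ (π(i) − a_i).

Σπ(i) = 1+…+3 = 6; Σa = 2+3+1 = 6; disp = 6−6 = 0.

0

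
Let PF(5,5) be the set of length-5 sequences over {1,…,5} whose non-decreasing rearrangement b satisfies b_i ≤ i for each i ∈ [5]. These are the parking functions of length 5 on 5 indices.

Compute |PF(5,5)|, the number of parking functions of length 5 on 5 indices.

|PF| = 1·6^4 = 1 · 1296 = 1296
One tuple (1,1,4,5,3) → sorted (1,1,3,4,5): b_i ≤ i ∀i, a PF.

1296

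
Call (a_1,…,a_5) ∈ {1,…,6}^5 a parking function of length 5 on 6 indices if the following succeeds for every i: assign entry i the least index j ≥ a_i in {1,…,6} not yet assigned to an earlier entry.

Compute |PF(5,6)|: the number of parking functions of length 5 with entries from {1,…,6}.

#PF = (6+1−5)·(6+1)^{5−1} = 2·2401 = 4802 (Konheim–Weiss)
One tuple (1,6,1,3,4) → sorted (1,1,3,4,6): b_i ≤ 1+i ∀i, a PF.

4802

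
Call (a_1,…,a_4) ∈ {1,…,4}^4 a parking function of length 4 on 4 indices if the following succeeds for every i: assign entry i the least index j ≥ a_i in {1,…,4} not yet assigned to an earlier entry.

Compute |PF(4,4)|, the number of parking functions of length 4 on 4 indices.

125

|PF(4,4)| = (5−4)·5^(4−1) = 1·125 = 125 (Konheim–Weiss)
Check (2,3,4,1) → sorted (1,2,3,4): b_i ≤ i ∀i, a PF.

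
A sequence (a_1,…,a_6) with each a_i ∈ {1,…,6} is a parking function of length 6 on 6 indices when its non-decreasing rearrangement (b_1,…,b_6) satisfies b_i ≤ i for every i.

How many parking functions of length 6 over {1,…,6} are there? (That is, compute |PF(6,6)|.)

16807

|PF(6,6)| = (6−6+1)·(6+1)^(6−1) = 1·16807 = 16807
E.g. (5,4,2,3,1,1) → sorted (1,1,2,3,4,5): b_i ≤ i ∀i, a PF.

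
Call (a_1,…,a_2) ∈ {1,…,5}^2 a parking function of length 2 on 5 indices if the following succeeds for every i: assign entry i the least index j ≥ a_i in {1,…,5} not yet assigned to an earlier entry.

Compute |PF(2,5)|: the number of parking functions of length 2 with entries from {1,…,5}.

24

Count = (5−2+1)·(5+1)^(2−1) = 4×6 = 24 [KW]
Example (4,3) → sorted (3,4): b_i ≤ 3+i ∀i, a PF.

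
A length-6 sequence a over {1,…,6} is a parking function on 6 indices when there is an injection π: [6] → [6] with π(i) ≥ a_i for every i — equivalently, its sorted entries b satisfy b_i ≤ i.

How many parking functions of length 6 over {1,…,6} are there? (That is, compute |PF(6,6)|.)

16807

Count = (6−6+1)·(6+1)^(6−1) = 1·16807 = 16807
Example (5,5,2,1,2,4) → sorted (1,2,2,4,5,5): b_i ≤ i ∀i, a PF.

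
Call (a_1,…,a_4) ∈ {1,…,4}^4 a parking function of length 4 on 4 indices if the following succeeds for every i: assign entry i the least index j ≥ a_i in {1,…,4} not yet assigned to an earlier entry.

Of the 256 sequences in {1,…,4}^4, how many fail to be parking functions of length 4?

Count = (5−4)·5^(4−1) = 1 · 125 = 125 (Konheim–Weiss)
Example (2,4,4,4) → sorted (2,4,4,4): b_1=2>1, not a PF.
4^4 − 125 = 256 − 125 = 131

131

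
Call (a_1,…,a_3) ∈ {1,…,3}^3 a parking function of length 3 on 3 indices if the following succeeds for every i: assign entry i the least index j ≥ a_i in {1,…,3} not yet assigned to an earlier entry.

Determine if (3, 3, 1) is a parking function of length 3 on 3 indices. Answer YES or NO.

Rearranged: b = (1, 3, 3).
  b_1=1 ≤ 1
  b_2=3 > 2
  fails at i=2 ⇒ NO

NO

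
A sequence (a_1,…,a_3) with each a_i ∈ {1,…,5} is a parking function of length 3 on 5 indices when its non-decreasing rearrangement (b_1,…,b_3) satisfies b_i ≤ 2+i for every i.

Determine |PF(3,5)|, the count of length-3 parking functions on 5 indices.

|PF| = (5+1−3)·(5+1)^{3−1} = 3 · 36 = 108 (Konheim–Weiss)
One tuple (3,4,2) → sorted (2,3,4): b_i ≤ 2+i ∀i, a PF.

108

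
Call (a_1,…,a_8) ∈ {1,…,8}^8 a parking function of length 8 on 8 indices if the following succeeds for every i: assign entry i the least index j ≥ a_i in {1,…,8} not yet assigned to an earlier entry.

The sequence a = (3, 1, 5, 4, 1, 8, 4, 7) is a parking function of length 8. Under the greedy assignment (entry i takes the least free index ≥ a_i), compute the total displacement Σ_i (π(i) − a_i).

3

Σπ(i) = 1+…+8 = 36; Σa = 3+1+5+4+1+8+4+7 = 33; disp = 36−33 = 3.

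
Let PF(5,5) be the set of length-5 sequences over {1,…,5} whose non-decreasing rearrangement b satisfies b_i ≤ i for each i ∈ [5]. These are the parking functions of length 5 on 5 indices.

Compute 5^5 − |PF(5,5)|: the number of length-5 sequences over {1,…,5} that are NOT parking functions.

|PF| = (5+1−5)·(5+1)^{5−1} = 1×1296 = 1296 (Pollak)
E.g. (5,4,5,1,1) → sorted (1,1,4,5,5): b_3=4>3, not a PF.
Total 3125; non-PF = 3125−1296 = 1829

1829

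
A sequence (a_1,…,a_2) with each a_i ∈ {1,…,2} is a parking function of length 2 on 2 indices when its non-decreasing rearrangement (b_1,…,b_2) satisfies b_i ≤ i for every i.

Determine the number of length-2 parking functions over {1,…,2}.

3

|PF| = (2+1−2)·(2+1)^{2−1} = 1×3 = 3 (Pollak)
One tuple (1,2) → sorted (1,2): b_i ≤ i ∀i, a PF.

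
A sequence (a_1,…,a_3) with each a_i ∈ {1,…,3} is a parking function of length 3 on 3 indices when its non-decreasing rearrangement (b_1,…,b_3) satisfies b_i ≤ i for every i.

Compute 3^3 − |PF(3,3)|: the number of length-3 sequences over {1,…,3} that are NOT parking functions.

Count = (3+1−3)·(3+1)^{3−1} = 1·16 = 16
Check (3,1,3) → sorted (1,3,3): b_2=3>2, not a PF.
3^3 − 16 = 27 − 16 = 11

11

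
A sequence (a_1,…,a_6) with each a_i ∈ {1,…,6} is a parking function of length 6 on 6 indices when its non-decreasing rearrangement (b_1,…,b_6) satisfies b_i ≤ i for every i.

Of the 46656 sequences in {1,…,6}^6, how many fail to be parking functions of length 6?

Count = (7−6)·7^(6−1) = 1×16807 = 16807
One tuple (5,6,5,3,6,6) → sorted (3,5,5,6,6,6): b_1=3>1, not a PF.
Total 46656; non-PF = 46656−16807 = 29849

29849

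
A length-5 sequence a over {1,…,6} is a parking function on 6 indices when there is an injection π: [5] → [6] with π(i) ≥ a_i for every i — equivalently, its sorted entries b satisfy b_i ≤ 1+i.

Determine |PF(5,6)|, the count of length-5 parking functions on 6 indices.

4802

|PF(5,6)| = 2·7^4 = 2×2401 = 4802 [KW]
One tuple (1,5,1,3,5) → sorted (1,1,3,5,5): b_i ≤ 1+i ∀i, a PF.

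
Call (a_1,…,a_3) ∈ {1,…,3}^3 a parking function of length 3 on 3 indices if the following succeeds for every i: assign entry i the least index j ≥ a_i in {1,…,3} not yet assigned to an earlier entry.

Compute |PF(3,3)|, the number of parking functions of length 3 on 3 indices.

16

|PF| = (3−3+1)·(3+1)^(3−1) = 1·16 = 16 (Pollak)
Example (1,1,3) → sorted (1,1,3): b_i ≤ i ∀i, a PF.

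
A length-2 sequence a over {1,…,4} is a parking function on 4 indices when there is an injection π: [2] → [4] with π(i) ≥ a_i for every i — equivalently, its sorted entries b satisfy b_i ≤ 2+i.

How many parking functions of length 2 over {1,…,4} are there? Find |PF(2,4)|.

15

|PF| = (5−2)·5^(2−1) = 3·5 = 15 (Konheim–Weiss)
One tuple (3,2) → sorted (2,3): b_i ≤ 2+i ∀i, a PF.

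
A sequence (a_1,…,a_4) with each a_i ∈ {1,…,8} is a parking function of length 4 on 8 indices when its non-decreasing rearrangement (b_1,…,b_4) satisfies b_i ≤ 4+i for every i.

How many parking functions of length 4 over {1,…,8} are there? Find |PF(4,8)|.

Count = (8+1−4)·(8+1)^{4−1} = 5 · 729 = 3645
E.g. (4,8,5,4) → sorted (4,4,5,8): b_i ≤ 4+i ∀i, a PF.

3645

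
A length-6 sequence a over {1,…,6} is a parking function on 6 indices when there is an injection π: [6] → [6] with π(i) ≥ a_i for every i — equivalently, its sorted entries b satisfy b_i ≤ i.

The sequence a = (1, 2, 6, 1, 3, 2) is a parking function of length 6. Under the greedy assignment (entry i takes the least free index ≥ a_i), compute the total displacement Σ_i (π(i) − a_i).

6

Σπ = 6·7/2 = 21 (π permutes [6]); Σa = 1+2+6+1+3+2 = 15; disp = 21−15 = 6.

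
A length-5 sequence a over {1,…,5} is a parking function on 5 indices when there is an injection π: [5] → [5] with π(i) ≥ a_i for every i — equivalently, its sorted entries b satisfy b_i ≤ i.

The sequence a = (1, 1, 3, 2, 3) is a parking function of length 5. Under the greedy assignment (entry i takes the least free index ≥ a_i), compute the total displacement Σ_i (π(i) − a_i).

5

Σπ = 15 ({1..5} each once); Σa = 1+1+3+2+3 = 10; disp = 15−10 = 5.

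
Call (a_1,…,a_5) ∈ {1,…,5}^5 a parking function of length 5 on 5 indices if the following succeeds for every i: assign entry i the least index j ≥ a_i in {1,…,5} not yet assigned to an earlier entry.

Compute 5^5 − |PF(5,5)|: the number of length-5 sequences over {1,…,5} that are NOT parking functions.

|PF(5,5)| = (5−5+1)·(5+1)^(5−1) = 1·1296 = 1296 (Pollak)
One tuple (4,5,5,3,3) → sorted (3,3,4,5,5): b_1=3>1, not a PF.
5^5 − 1296 = 3125 − 1296 = 1829

1829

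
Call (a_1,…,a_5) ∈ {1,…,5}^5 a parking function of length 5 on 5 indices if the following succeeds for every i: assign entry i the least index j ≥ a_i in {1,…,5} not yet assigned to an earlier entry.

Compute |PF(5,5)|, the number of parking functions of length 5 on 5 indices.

Count = (5+1−5)·(5+1)^{5−1} = 1·1296 = 1296
Example (1,2,3,3,2) → sorted (1,2,2,3,3): b_i ≤ i ∀i, a PF.

1296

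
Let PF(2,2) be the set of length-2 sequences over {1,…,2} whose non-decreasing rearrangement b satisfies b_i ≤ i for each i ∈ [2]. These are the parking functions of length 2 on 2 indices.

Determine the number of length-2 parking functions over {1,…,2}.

|PF(2,2)| = (2+1−2)·(2+1)^{2−1} = 1×3 = 3 [KW]
One tuple (2,1) → sorted (1,2): b_i ≤ i ∀i, a PF.

3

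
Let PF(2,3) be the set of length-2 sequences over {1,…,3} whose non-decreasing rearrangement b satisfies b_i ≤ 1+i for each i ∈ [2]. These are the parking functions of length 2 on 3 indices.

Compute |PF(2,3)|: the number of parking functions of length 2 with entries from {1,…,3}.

|PF| = (3−2+1)·(3+1)^(2−1) = 2·4 = 8 (Konheim–Weiss)
Example (1,2) → sorted (1,2): b_i ≤ 1+i ∀i, a PF.

8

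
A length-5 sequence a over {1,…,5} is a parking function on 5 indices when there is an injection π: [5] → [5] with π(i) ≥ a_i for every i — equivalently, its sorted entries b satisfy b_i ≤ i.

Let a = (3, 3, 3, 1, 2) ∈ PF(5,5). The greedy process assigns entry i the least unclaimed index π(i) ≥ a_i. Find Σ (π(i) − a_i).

3

Σπ = 5·6/2 = 15 (π permutes [5]); Σa = 3+3+3+1+2 = 12; disp = 15−12 = 3.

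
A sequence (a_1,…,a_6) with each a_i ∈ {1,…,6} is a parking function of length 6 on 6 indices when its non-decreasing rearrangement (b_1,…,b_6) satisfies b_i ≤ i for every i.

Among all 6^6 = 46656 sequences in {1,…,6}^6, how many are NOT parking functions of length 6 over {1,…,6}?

29849

|PF| = (7−6)·7^(6−1) = 1·16807 = 16807 [KW]
E.g. (5,3,6,6,2,6) → sorted (2,3,5,6,6,6): b_1=2>1, not a PF.
Total 46656; non-PF = 46656−16807 = 29849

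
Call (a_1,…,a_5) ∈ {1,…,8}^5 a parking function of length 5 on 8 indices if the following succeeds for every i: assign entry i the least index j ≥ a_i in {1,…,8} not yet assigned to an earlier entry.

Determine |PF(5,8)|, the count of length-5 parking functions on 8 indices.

26244

|PF| = (8+1−5)·(8+1)^{5−1} = 4×6561 = 26244
One tuple (5,7,3,8,5) → sorted (3,5,5,7,8): b_i ≤ 3+i ∀i, a PF.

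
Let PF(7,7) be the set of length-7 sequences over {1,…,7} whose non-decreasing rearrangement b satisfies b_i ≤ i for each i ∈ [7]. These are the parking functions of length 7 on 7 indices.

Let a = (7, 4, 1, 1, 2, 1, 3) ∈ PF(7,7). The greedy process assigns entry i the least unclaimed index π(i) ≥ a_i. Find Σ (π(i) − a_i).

9

Σπ = 28 ({1..7} each once); Σa = 7+4+1+1+2+1+3 = 19; disp = 28−19 = 9.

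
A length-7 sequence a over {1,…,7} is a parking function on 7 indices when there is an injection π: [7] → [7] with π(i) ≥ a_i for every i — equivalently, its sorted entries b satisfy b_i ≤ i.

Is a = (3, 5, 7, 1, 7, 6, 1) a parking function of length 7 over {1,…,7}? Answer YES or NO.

Rearranged: b = (1, 1, 3, 5, 6, 7, 7).
  b_1=1 ≤ 1
  b_2=1 ≤ 2
  b_3=3 ≤ 3
  b_4=5 > 4
  fails at i=4 ⇒ NO

NO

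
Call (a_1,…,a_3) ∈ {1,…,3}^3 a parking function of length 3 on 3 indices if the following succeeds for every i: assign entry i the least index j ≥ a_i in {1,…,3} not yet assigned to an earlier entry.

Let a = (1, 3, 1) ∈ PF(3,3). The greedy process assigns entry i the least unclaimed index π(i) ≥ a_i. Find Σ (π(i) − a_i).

Σπ(i) = 1+…+3 = 6; Σa = 1+3+1 = 5; disp = 6−5 = 1.

1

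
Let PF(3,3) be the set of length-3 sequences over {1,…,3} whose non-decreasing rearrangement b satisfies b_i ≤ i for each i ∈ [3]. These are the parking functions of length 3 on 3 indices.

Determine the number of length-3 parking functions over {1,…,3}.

#PF = (3−3+1)·(3+1)^(3−1) = 1×16 = 16 (Pollak)
Check (2,3,1) → sorted (1,2,3): b_i ≤ i ∀i, a PF.

16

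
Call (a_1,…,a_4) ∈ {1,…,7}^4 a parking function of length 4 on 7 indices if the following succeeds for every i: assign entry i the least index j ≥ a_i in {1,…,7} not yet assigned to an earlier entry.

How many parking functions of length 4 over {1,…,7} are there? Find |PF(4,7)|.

#PF = (8−4)·8^(4−1) = 4·512 = 2048 (Konheim–Weiss)
E.g. (6,2,3,1) → sorted (1,2,3,6): b_i ≤ 3+i ∀i, a PF.

2048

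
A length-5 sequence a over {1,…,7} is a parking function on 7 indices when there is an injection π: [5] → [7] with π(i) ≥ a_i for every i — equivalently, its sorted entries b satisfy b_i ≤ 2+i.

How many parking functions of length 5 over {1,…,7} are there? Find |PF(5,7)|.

12288

#PF = (7+1−5)·(7+1)^{5−1} = 3·4096 = 12288 (Konheim–Weiss)
Check (4,5,1,5,3) → sorted (1,3,4,5,5): b_i ≤ 2+i ∀i, a PF.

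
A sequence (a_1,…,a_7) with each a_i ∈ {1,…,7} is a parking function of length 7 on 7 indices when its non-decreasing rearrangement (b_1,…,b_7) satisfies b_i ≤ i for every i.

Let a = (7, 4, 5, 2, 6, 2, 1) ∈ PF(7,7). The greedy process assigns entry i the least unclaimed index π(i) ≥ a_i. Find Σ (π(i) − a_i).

Σπ = 28 ({1..7} each once); Σa = 7+4+5+2+6+2+1 = 27; disp = 28−27 = 1.

1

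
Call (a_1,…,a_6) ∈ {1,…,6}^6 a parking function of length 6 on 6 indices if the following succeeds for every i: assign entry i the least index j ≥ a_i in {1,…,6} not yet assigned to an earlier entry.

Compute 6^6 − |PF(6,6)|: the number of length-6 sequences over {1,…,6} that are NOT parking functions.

29849

|PF(6,6)| = (6+1−6)·(6+1)^{6−1} = 1·16807 = 16807 (Konheim–Weiss)
Check (3,3,4,5,5,5) → sorted (3,3,4,5,5,5): b_1=3>1, not a PF.
6^6 − 16807 = 46656 − 16807 = 29849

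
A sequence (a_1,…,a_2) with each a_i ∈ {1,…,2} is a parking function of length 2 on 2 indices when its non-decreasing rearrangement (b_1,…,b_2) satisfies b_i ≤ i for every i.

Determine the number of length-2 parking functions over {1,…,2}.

3

Count = (3−2)·3^(2−1) = 1·3 = 3 (Pollak)
Check (1,1) → sorted (1,1): b_i ≤ i ∀i, a PF.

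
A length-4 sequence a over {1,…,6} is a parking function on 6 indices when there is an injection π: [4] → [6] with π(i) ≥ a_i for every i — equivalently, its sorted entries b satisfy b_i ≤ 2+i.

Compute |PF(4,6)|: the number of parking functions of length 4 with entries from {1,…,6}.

|PF| = 3·7^3 = 3 · 343 = 1029 (Pollak)
Check (6,2,1,5) → sorted (1,2,5,6): b_i ≤ 2+i ∀i, a PF.

1029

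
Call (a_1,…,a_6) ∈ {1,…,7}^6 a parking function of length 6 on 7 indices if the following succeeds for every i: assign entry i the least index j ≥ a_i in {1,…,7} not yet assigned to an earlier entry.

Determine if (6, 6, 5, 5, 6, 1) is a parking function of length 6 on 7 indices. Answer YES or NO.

Rearranged: b = (1, 5, 5, 6, 6, 6).
  b_1=1 ≤ 2
  b_2=5 > 3
  fails at i=2 ⇒ NO

NO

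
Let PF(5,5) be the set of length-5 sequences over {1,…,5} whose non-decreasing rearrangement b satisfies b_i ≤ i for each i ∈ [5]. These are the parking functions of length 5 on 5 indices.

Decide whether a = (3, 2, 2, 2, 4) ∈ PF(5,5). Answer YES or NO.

NO

Sorted: b = (2, 2, 2, 3, 4).
  b_1=2 > 1
  fails at i=1 ⇒ NO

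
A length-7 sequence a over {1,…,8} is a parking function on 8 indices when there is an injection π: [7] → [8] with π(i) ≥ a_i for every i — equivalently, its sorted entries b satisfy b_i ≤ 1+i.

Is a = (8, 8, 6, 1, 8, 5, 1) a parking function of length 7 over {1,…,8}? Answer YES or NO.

Rearranged: b = (1, 1, 5, 6, 8, 8, 8).
  b_1=1 ≤ 2
  b_2=1 ≤ 3
  b_3=5 > 4
  fails at i=3 ⇒ NO

NO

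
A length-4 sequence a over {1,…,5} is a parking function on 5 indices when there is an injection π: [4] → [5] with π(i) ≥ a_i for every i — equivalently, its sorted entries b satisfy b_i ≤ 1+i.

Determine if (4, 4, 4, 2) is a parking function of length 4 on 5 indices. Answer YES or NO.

NO

Order a: b = (2, 4, 4, 4).
  b_1=2 ≤ 2
  b_2=4 > 3
  fails at i=2 ⇒ NO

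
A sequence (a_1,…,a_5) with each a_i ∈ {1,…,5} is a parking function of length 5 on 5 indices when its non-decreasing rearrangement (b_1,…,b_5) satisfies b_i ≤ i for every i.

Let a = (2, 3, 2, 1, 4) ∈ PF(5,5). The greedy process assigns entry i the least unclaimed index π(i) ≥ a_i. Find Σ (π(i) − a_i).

3

Σπ = 5·6/2 = 15 (π permutes [5]); Σa = 2+3+2+1+4 = 12; disp = 15−12 = 3.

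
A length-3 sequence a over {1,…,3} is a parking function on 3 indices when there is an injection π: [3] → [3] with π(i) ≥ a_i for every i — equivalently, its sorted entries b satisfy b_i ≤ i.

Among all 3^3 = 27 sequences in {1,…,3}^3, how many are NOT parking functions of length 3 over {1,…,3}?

Count = (4−3)·4^(3−1) = 1·16 = 16 (Konheim–Weiss)
Example (2,2,2) → sorted (2,2,2): b_1=2>1, not a PF.
3^3 − 16 = 27 − 16 = 11

11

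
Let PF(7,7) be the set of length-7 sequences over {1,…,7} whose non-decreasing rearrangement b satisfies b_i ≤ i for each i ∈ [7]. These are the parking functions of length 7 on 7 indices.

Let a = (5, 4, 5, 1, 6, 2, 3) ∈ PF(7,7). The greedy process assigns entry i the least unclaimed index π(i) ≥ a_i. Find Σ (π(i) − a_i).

2

Σπ = 28 ({1..7} each once); Σa = 5+4+5+1+6+2+3 = 26; disp = 28−26 = 2.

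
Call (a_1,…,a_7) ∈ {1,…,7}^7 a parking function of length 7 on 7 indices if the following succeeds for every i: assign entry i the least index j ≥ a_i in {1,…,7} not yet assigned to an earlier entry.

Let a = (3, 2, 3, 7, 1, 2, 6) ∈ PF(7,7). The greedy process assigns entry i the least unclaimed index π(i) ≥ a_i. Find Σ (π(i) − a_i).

Σπ = 7·8/2 = 28 (π permutes [7]); Σa = 3+2+3+7+1+2+6 = 24; disp = 28−24 = 4.

4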